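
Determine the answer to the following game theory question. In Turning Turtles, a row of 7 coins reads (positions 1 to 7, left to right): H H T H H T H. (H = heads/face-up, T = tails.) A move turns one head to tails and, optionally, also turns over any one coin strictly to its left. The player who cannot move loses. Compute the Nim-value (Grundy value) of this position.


Coins: H H T H H T H
Key fact: a single head at position k behaves exactly like a Nim heap of size k (turning it to T and optionally flipping a coin at j < k corresponds to moving the heap from k to j, or to 0), and heads combine as a disjunctive sum (two heads at the same place would cancel, matching j XOR j = 0). So the Nim-value is the XOR of the 1-indexed positions of the heads.
Face-up positions (1-indexed): [1, 2, 4, 5, 7]
XOR 0 with 1: 0 XOR 1 = 1
XOR 1 with 2: 1 XOR 2 = 3
XOR 3 with 4: 3 XOR 4 = 7
XOR 7 with 5: 7 XOR 5 = 2
XOR 2 with 7: 2 XOR 7 = 5
Nim-value = 5

5


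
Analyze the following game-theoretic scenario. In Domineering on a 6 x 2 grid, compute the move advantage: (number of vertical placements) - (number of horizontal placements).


Board is 6 x 2 (rows x cols).
Left (vertical) placements: (rows-1) * cols = 5 * 2 = 10
Right (horizontal) placements: rows * (cols-1) = 6 * 1 = 6
Advantage = Left - Right = 10 - 6 = 4

4


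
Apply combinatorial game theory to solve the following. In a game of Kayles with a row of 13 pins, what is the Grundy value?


Kayles: a move removes 1 or 2 adjacent pins from a contiguous row.
Removing pins from a row of k leaves two independent rows (a, b) with a + b = k - 1 (one pin) or a + b = k - 2 (two pins); an end removal gives a = 0.
By Sprague-Grundy, G(k) = mex{ G(a) XOR G(b) } over all these splits. G(0) = 0.
G(1): splits (0,0):0^0=0 -> mex({0}) = 1
G(2): splits (0,1):0^1=1 (0,0):0^0=0 -> mex({0, 1}) = 2
G(3): splits (0,2):0^2=2 (1,1):1^1=0 (0,1):0^1=1 -> mex({0, 1, 2}) = 3
G(4): splits (0,3):0^3=3 (1,2):1^2=3 (0,2):0^2=2 (1,1):1^1=0 -> mex({0, 2, 3}) = 1
G(5): splits (0,4):0^1=1 (1,3):1^3=2 (2,2):2^2=0 (0,3):0^3=3 (1,2):1^2=3 -> mex({0, 1, 2, 3}) = 4
G(6) = mex({0, 1, 2, 4}) = 3
G(7) = mex({0, 1, 3, 4, 5}) = 2
G(8) = mex({0, 2, 3, 5, 6}) = 1
G(9) = mex({0, 1, 2, 3, 6, 7}) = 4
G(10) = mex({0, 1, 3, 4, 5, 7}) = 2
G(11) = mex({0, 1, 2, 3, 4, 5}) = 6
G(12) = mex({0, 1, 2, 3, 5, 6, 7}) = 4
G(13) = mex({0, 2, 3, 4, 6, 7}) = 1
Therefore G(13) = 1.

1


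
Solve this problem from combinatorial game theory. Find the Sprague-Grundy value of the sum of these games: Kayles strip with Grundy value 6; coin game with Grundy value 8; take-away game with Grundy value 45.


By the Sprague-Grundy theorem, the Grundy value of a sum of games is the XOR of individual Grundy values.
Kayles strip: Grundy value = 6. Running XOR: 0 XOR 6 = 6
coin game: Grundy value = 8. Running XOR: 6 XOR 8 = 14
take-away game: Grundy value = 45. Running XOR: 14 XOR 45 = 35
The combined Grundy value is 35.

35


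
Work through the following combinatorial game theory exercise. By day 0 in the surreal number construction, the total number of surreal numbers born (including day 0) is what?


Day 0: {|} = 0 is born. Count = 1.
Day n: the number of surreal numbers born by day n is 2^(n+1) - 1.
By day 0: 2^1 - 1 = 1
By day 0: 1 surreal numbers.

1


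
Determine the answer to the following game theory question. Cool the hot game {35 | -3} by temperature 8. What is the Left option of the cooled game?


Original game: {35 | -3} (a switch {a | b} with a > b).
Cooling by t (for t below the temperature (a - b)/2 = 19) taxes each move by t: {a | b} cooled by t is {a - t | b + t}.
Cooling amount: t = 8
Cooled Left option: 35 - 8 = 27
Cooled Right option: -3 + 8 = 5
Cooled game: {27 | 5}
Left option = 27

27


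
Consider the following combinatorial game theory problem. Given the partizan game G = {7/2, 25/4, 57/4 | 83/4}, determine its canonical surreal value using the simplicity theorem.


Left options: {7/2, 25/4, 57/4}, max = 57/4
Right options: {83/4}, min = 83/4
All options are numbers and max(Left) < min(Right), so by the simplicity theorem the value is the simplest (earliest-born) number strictly between 57/4 and 83/4.
Integers 15 through 20 all lie strictly between 57/4 and 83/4.
Among integers, the simplest (lowest birthday = smallest |n|; 0 is born on day 0, +-n on day n) is 15.
No non-integer in the interval can be simpler: if x is a non-integer in the interval, then floor(x) or ceil(x) also lies in the interval (the interval contains an integer), and both are proper prefixes of x's sign expansion, i.e. born earlier. So the game value is 15.
Game value = 15

15


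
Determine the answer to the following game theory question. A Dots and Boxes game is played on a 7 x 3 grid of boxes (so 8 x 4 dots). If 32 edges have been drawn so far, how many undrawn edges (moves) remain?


Grid: 7 x 3 boxes, i.e. 8 rows and 4 columns of dots.
Horizontal edges: (rows + 1) * cols = 8 * 3 = 24
Vertical edges: rows * (cols + 1) = 7 * 4 = 28
Total edges: 24 + 28 = 52
Edges drawn: 32
Remaining: 52 - 32 = 20

20


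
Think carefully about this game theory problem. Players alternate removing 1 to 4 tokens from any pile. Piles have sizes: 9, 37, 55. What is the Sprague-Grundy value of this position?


Subtraction set: {1, 2, 3, 4}
For this subtraction set, G(n) = n mod 5 (period = max + 1 = 5).
Pile 1 (size 9): G(9) = 9 mod 5 = 4
Pile 2 (size 37): G(37) = 37 mod 5 = 2
Pile 3 (size 55): G(55) = 55 mod 5 = 0
Total Grundy value = XOR of all: 4 XOR 2 XOR 0 = 6

6


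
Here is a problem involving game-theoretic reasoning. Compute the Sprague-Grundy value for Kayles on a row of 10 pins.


Kayles: a move removes 1 or 2 adjacent pins from a contiguous row.
Removing pins from a row of k leaves two independent rows (a, b) with a + b = k - 1 (one pin) or a + b = k - 2 (two pins); an end removal gives a = 0.
By Sprague-Grundy, G(k) = mex{ G(a) XOR G(b) } over all these splits. G(0) = 0.
G(1): splits (0,0):0^0=0 -> mex({0}) = 1
G(2): splits (0,1):0^1=1 (0,0):0^0=0 -> mex({0, 1}) = 2
G(3): splits (0,2):0^2=2 (1,1):1^1=0 (0,1):0^1=1 -> mex({0, 1, 2}) = 3
G(4): splits (0,3):0^3=3 (1,2):1^2=3 (0,2):0^2=2 (1,1):1^1=0 -> mex({0, 2, 3}) = 1
G(5): splits (0,4):0^1=1 (1,3):1^3=2 (2,2):2^2=0 (0,3):0^3=3 (1,2):1^2=3 -> mex({0, 1, 2, 3}) = 4
G(6) = mex({0, 1, 2, 4}) = 3
G(7) = mex({0, 1, 3, 4, 5}) = 2
G(8) = mex({0, 2, 3, 5, 6}) = 1
G(9) = mex({0, 1, 2, 3, 6, 7}) = 4
G(10) = mex({0, 1, 3, 4, 5, 7}) = 2
Therefore G(10) = 2.

2


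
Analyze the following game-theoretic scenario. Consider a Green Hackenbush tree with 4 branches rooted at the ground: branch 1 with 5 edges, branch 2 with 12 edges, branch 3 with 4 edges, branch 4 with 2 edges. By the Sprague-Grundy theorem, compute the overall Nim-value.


The tree has 4 branches from the ground vertex.
In Green Hackenbush, the Nim-value of a simple path of length k is k.
Branch 1: length 5, Nim-value = 5
Branch 2: length 12, Nim-value = 12
Branch 3: length 4, Nim-value = 4
Branch 4: length 2, Nim-value = 2
Total Nim-value = XOR of all branch values:
0 XOR 5 = 5
5 XOR 12 = 9
9 XOR 4 = 13
13 XOR 2 = 15
Nim-value of the tree = 15

15


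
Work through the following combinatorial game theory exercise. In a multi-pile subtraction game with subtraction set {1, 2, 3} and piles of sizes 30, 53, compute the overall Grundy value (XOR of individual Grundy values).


Subtraction set: {1, 2, 3}
For this subtraction set, G(n) = n mod 4 (period = max + 1 = 4).
Pile 1 (size 30): G(30) = 30 mod 4 = 2
Pile 2 (size 53): G(53) = 53 mod 4 = 1
Total Grundy value = XOR of all: 2 XOR 1 = 3

3


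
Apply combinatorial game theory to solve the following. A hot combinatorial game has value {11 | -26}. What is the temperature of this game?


The game is {11 | -26}, a switch {a | b} with numbers a > b.
Cooling {a | b} by t gives {a - t | b + t}, which stops being hot when a - t = b + t, i.e. at t = (a - b)/2. So the temperature of a switch is (a - b)/2.
Temperature = (Left option - Right option) / 2
= (11 - (-26)) / 2
= 37 / 2
= 37/2

37/2


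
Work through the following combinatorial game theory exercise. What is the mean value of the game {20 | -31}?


Game = {20 | -31}, a switch {a | b} with numbers a > b.
Its thermograph has left wall a - t and right wall b + t, which meet at t = (a - b)/2, where both equal (a + b)/2. So the mast (mean value) is at (a + b)/2.
Mean = (20 + (-31))/2 = -11/2 = -11/2

-11/2


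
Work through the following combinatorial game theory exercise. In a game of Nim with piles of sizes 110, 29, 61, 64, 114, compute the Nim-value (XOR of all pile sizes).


We need the XOR (exclusive or) of all pile sizes.
After XOR-ing pile 1 (size 110): 0 XOR 110 = 110
After XOR-ing pile 2 (size 29): 110 XOR 29 = 115
After XOR-ing pile 3 (size 61): 115 XOR 61 = 78
After XOR-ing pile 4 (size 64): 78 XOR 64 = 14
After XOR-ing pile 5 (size 114): 14 XOR 114 = 124
The Nim-value of this position is 124.

124


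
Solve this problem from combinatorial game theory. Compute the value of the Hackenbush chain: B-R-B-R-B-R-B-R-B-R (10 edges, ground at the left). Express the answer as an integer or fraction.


Edges (from ground): B-R-B-R-B-R-B-R-B-R
By Berlekamp's sign-expansion rule, a Blue-Red Hackenbush stalk has the value of the surreal number whose sign sequence is the edge sequence with B -> + and R -> -.
Sign sequence: +-+-+-+-+-
Trace the sign expansion in the surreal number tree, starting from 0:
Edge 1: B (sign +) -> bounds (0, +inf), value = 1
Edge 2: R (sign -) -> bounds (0, 1), value = 1/2
Edge 3: B (sign +) -> bounds (1/2, 1), value = 3/4
Edge 4: R (sign -) -> bounds (1/2, 3/4), value = 5/8
Edge 5: B (sign +) -> bounds (5/8, 3/4), value = 11/16
Edge 6: R (sign -) -> bounds (5/8, 11/16), value = 21/32
Edge 7: B (sign +) -> bounds (21/32, 11/16), value = 43/64
Edge 8: R (sign -) -> bounds (21/32, 43/64), value = 85/128
Edge 9: B (sign +) -> bounds (85/128, 43/64), value = 171/256
Edge 10: R (sign -) -> bounds (85/128, 171/256), value = 341/512
Game value = 341/512

341/512


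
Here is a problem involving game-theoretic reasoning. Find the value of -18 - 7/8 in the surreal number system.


x = -18, y = 7/8
Converting to common denominator: 8
x = -144/8, y = 7/8
x - y = -18 - 7/8 = -151/8

-151/8


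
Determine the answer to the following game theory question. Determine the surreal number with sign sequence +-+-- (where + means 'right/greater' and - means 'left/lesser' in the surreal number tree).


Sign expansion: +-+--
Rule: track bounds (lo, hi), initially (-inf, +inf). On '+', the current value becomes lo and we move to the simplest number in (value, hi): value + 1 if hi = +inf, otherwise the midpoint (value + hi)/2. On '-', the current value becomes hi and we move to value - 1 if lo = -inf, otherwise the midpoint (lo + value)/2.
Start at 0.
Step 1: sign = +, move right. Bounds: (0, +inf). Value = 1
Step 2: sign = -, move left. Bounds: (0, 1). Value = 1/2
Step 3: sign = +, move right. Bounds: (1/2, 1). Value = 3/4
Step 4: sign = -, move left. Bounds: (1/2, 3/4). Value = 5/8
Step 5: sign = -, move left. Bounds: (1/2, 5/8). Value = 9/16
The surreal number with sign expansion +-+-- is 9/16.

9/16


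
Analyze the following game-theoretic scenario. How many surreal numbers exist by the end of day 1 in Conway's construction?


Day 0: {|} = 0 is born. Count = 1.
Day n: the number of surreal numbers born by day n is 2^(n+1) - 1.
By day 0: 2^1 - 1 = 1
By day 1: 2^2 - 1 = 3
By day 1: 3 surreal numbers.

3


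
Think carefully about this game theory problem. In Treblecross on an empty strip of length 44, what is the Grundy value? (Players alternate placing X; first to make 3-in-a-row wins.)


Treblecross: place X on empty cells; 3-in-a-row wins.
Playing within two cells of an existing X lets the opponent win at once, so sensible play treats the cells i-2..i+2 around each X as dead. The player left with no safe cell loses, so this is a normal-play take-away game on strips of safe cells.
Placing X at cell i (0-indexed) of a strip of k safe cells leaves independent strips of sizes max(0, i-2) and max(0, k-i-3). Hence G(k) = mex{ G(max(0,i-2)) XOR G(max(0,k-i-3)) : 0 <= i < k }, with G(0) = 0.
G(1): splits (0,0):0^0=0 -> mex({0}) = 1
G(2): splits (0,0):0^0=0 -> mex({0}) = 1
G(3): splits (0,0):0^0=0 -> mex({0}) = 1
G(4): splits (0,1):0^1=1 (0,0):0^0=0 -> mex({0, 1}) = 2
G(5): splits (0,2):0^1=1 (0,1):0^1=1 (0,0):0^0=0 -> mex({0, 1}) = 2
G(6) = mex({1}) = 0
G(7) = mex({0, 1, 2}) = 3
G(8) = mex({0, 1, 2}) = 3
G(9) = mex({0, 2}) = 1
G(10) = mex({0, 2, 3}) = 1
G(11) = mex({0, 3}) = 1
G(12) = mex({1, 3}) = 0
G(13) = mex({0, 1, 2, 3}) = 4
G(14) = mex({0, 1, 2}) = 3
G(15) = mex({0, 1, 2}) = 3
G(16) = mex({0, 1, 2, 4}) = 3
G(17) = mex({0, 1, 3, 4}) = 2
G(18) = mex({0, 1, 3, 4}) = 2
G(19) = mex({0, 1, 3, 5}) = 2
G(20) = mex({0, 1, 2, 3, 5}) = 4
G(21) = mex({0, 1, 2, 3, 5}) = 4
G(22) = mex({1, 2, 6}) = 0
G(23) = mex({0, 1, 2, 3, 4, 6}) = 5
G(24) = mex({0, 1, 2, 3, 4}) = 5
G(25) = mex({0, 1, 3, 4, 7}) = 2
G(26) = mex({0, 1, 3, 4, 5, 7}) = 2
G(27) = mex({0, 1, 3, 5}) = 2
G(28) = mex({0, 1, 2, 5}) = 3
G(29) = mex({0, 1, 2, 4, 5, 6}) = 3
G(30) = mex({1, 2, 4, 6}) = 0
G(31) = mex({0, 1, 2, 3, 4, 6}) = 5
G(32) = mex({1, 2, 3, 4, 7}) = 0
G(33) = mex({0, 3, 7}) = 1
G(34) = mex({0, 2, 3, 5, 7}) = 1
G(35) = mex({0, 2, 3, 5, 6}) = 1
G(36) = mex({0, 1, 2, 5, 6}) = 3
G(37) = mex({0, 1, 2, 4, 5, 6}) = 3
G(38) = mex({0, 1, 2, 4}) = 3
G(39) = mex({0, 1, 2, 3, 4, 7}) = 5
G(40) = mex({0, 1, 2, 3, 4, 5, 7}) = 6
G(41) = mex({0, 1, 2, 3, 5, 7}) = 4
G(42) = mex({0, 1, 2, 3, 5, 6, 7}) = 4
G(43) = mex({0, 2, 3, 5, 6}) = 1
G(44) = mex({1, 2, 3, 4, 5, 6}) = 0
Therefore G(44) = 0.

0


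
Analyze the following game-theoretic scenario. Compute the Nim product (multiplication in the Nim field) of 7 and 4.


Nim multiplication is bilinear over XOR: (u XOR v) * w = (u*w) XOR (v*w).
So we split each operand into its bit components and XOR the pairwise Nim products.
7 = 1 + 2 + 4 (as XOR of powers of 2).
4 = 4 (as XOR of powers of 2).
Using the standard Nim-product table on single bits:
  2*2 = 3,   2*4 = 8,   2*8 = 12,
  4*4 = 6,   4*8 = 11,  8*8 = 13,
and  1*x = x (identity), k*l = l*k (commutative).
Pairwise Nim products:
  1 * 4 = 4
  2 * 4 = 8
  4 * 4 = 6
XOR them: 4 XOR 8 XOR 6 = 10.
Result: 7 * 4 = 10 (in Nim).

10


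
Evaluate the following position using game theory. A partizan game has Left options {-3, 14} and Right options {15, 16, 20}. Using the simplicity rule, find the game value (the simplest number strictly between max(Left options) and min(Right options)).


Left options: {-3, 14}, max = 14
Right options: {15, 16, 20}, min = 15
All options are numbers and max(Left) < min(Right), so by the simplicity theorem the value is the simplest (earliest-born) number strictly between 14 and 15.
No integer lies strictly between 14 and 15, so the value is the dyadic rational m/2^k in the interval with the smallest k (then m odd); search k = 1, 2, ...:
Denominator 2: 29/2 lies strictly between 14 and 15 -- found.
The simplest number in the interval is 29/2.
Game value = 29/2

29/2


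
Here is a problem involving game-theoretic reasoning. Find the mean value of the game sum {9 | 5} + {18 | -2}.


G1 = {9 | 5}, G2 = {18 | -2}
Each is a switch {a | b} with numbers a > b; its mean value is (a + b)/2, and mean value is additive over game sums: m(G1 + G2) = m(G1) + m(G2).
Mean of G1 = (9 + (5))/2 = 14/2 = 7
Mean of G2 = (18 + (-2))/2 = 16/2 = 8
Mean of G1 + G2 = 7 + 8 = 15

15


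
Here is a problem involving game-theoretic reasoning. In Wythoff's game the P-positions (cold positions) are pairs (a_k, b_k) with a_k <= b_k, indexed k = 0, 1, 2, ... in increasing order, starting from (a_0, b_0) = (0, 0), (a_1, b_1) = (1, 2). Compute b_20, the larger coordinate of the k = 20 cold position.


By Wythoff's theorem, a_k = floor(k * phi) and b_k = floor(k * phi^2) = a_k + k, where phi = (1 + sqrt(5))/2 is the golden ratio.
phi = (1 + sqrt(5))/2 = 1.618034
phi^2 = phi + 1 = 2.618034
k = 20
k * phi^2 = 20 * 2.618034 = 52.360680
b_20 = floor(k * phi^2) = 52 (check: a_20 + k = 32 + 20 = 52)

52


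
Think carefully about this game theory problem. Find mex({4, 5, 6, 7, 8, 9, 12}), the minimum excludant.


Set = {4, 5, 6, 7, 8, 9, 12}
0 is NOT in the set. This is the mex.
mex = 0

0


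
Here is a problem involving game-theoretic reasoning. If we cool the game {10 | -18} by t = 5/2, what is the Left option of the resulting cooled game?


Original game: {10 | -18} (a switch {a | b} with a > b).
Cooling by t (for t below the temperature (a - b)/2 = 14) taxes each move by t: {a | b} cooled by t is {a - t | b + t}.
Cooling amount: t = 5/2
Cooled Left option: 10 - 5/2 = 15/2
Cooled Right option: -18 + 5/2 = -31/2
Cooled game: {15/2 | -31/2}
Left option = 15/2

15/2


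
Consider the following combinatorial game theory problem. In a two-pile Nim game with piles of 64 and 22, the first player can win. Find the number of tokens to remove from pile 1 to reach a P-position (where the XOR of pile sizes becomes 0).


Piles: 64 and 22
Current XOR: 64 XOR 22 = 86 (non-zero, so this is an N-position).
To make the XOR zero, we need to find a move that balances the piles.
For pile 1 (size 64): target = 64 XOR 86 = 22
We reduce pile 1 from 64 to 22.
Tokens removed: 64 - 22 = 42
Verification: 22 XOR 22 = 0

42


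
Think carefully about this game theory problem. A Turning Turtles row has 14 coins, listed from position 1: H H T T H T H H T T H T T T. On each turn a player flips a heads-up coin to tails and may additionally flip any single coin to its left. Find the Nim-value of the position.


Coins: H H T T H T H H T T H T T T
Key fact: a single head at position k behaves exactly like a Nim heap of size k (turning it to T and optionally flipping a coin at j < k corresponds to moving the heap from k to j, or to 0), and heads combine as a disjunctive sum (two heads at the same place would cancel, matching j XOR j = 0). So the Nim-value is the XOR of the 1-indexed positions of the heads.
Face-up positions (1-indexed): [1, 2, 5, 7, 8, 11]
XOR 0 with 1: 0 XOR 1 = 1
XOR 1 with 2: 1 XOR 2 = 3
XOR 3 with 5: 3 XOR 5 = 6
XOR 6 with 7: 6 XOR 7 = 1
XOR 1 with 8: 1 XOR 8 = 9
XOR 9 with 11: 9 XOR 11 = 2
Nim-value = 2

2


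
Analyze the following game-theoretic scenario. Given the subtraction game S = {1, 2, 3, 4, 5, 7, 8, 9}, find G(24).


The subtraction set is S = {1, 2, 3, 4, 5, 7, 8, 9}.
G(k) = mex{ G(k - s) : s in S, s <= k }. We compute iteratively: G(0) = 0.
G(1) = mex({0}) = 1
G(2) = mex({0, 1}) = 2
G(3) = mex({0, 1, 2}) = 3
G(4) = mex({0, 1, 2, 3}) = 4
G(5) = mex({0, 1, 2, 3, 4}) = 5
G(6) = mex({1, 2, 3, 4, 5}) = 0
G(7) = mex({0, 2, 3, 4, 5}) = 1
G(8) = mex({0, 1, 3, 4, 5}) = 2
G(9) = mex({0, 1, 2, 4, 5}) = 3
G(10) = mex({0, 1, 2, 3, 5}) = 4
G(11) = mex({0, 1, 2, 3, 4}) = 5
G(12) = mex({1, 2, 3, 4, 5}) = 0
G(13) = mex({0, 2, 3, 4, 5}) = 1
G(14) = mex({0, 1, 3, 4, 5}) = 2
Observe that G(6)..G(14) = 0, 1, 2, 3, 4, 5, 0, 1, 2 repeats G(0)..G(8) = 0, 1, 2, 3, 4, 5, 0, 1, 2.
For k >= max(S) = 9, G(k) is determined by the previous 9 values G(k-9)..G(k-1); a window of 9 consecutive values has recurred shifted by 6, so by induction G(k + 6) = G(k) for all k >= 0: the sequence is periodic from the start with period 6.
One period: G(0..5) = 0, 1, 2, 3, 4, 5.
24 mod 6 = 0, so G(24) = G(0) = 0.

0


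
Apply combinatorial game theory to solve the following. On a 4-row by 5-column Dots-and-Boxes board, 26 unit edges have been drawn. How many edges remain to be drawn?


Grid: 4 x 5 boxes, i.e. 5 rows and 6 columns of dots.
Horizontal edges: (rows + 1) * cols = 5 * 5 = 25
Vertical edges: rows * (cols + 1) = 4 * 6 = 24
Total edges: 25 + 24 = 49
Edges drawn: 26
Remaining: 49 - 26 = 23

23


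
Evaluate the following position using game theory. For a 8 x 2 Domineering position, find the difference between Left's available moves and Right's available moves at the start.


Board is 8 x 2 (rows x cols).
Left (vertical) placements: (rows-1) * cols = 7 * 2 = 14
Right (horizontal) placements: rows * (cols-1) = 8 * 1 = 8
Advantage = Left - Right = 14 - 8 = 6

6


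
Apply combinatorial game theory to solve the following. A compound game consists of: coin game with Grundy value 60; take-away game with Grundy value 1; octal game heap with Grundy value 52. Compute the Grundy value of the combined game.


By the Sprague-Grundy theorem, the Grundy value of a sum of games is the XOR of individual Grundy values.
coin game: Grundy value = 60. Running XOR: 0 XOR 60 = 60
take-away game: Grundy value = 1. Running XOR: 60 XOR 1 = 61
octal game heap: Grundy value = 52. Running XOR: 61 XOR 52 = 9
The combined Grundy value is 9.

9


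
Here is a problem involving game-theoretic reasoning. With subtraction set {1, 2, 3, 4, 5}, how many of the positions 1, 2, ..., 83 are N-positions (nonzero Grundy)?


Subtraction set S = {1, 2, 3, 4, 5}, so G(n) = n mod 6.
G(n) = 0 when n is a multiple of 6.
Multiples of 6 in [1, 83]: 13
N-positions (nonzero Grundy) = 83 - 13 = 70

70


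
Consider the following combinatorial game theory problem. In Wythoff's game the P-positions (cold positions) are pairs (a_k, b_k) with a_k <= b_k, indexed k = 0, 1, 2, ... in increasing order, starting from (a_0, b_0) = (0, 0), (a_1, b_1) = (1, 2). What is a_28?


By Wythoff's theorem, a_k = floor(k * phi) and b_k = floor(k * phi^2) = a_k + k, where phi = (1 + sqrt(5))/2 is the golden ratio.
phi = (1 + sqrt(5))/2 = 1.618034
k = 28
k * phi = 28 * 1.618034 = 45.304952
a_28 = floor(k * phi) = 45

45


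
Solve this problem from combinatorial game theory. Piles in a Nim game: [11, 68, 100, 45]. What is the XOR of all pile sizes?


We need the XOR (exclusive or) of all pile sizes.
After XOR-ing pile 1 (size 11): 0 XOR 11 = 11
After XOR-ing pile 2 (size 68): 11 XOR 68 = 79
After XOR-ing pile 3 (size 100): 79 XOR 100 = 43
After XOR-ing pile 4 (size 45): 43 XOR 45 = 6
The Nim-value of this position is 6.

6


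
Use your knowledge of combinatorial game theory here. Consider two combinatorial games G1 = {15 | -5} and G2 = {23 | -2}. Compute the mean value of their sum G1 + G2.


G1 = {15 | -5}, G2 = {23 | -2}
Each is a switch {a | b} with numbers a > b; its mean value is (a + b)/2, and mean value is additive over game sums: m(G1 + G2) = m(G1) + m(G2).
Mean of G1 = (15 + (-5))/2 = 10/2 = 5
Mean of G2 = (23 + (-2))/2 = 21/2 = 21/2
Mean of G1 + G2 = 5 + 21/2 = 31/2

31/2


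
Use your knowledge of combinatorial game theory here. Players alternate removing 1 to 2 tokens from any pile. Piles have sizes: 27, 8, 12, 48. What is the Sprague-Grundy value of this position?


Subtraction set: {1, 2}
For this subtraction set, G(n) = n mod 3 (period = max + 1 = 3).
Pile 1 (size 27): G(27) = 27 mod 3 = 0
Pile 2 (size 8): G(8) = 8 mod 3 = 2
Pile 3 (size 12): G(12) = 12 mod 3 = 0
Pile 4 (size 48): G(48) = 48 mod 3 = 0
Total Grundy value = XOR of all: 0 XOR 2 XOR 0 XOR 0 = 2

2


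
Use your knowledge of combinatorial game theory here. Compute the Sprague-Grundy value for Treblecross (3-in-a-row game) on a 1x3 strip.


Treblecross: place X on empty cells; 3-in-a-row wins.
Playing within two cells of an existing X lets the opponent win at once, so sensible play treats the cells i-2..i+2 around each X as dead. The player left with no safe cell loses, so this is a normal-play take-away game on strips of safe cells.
Placing X at cell i (0-indexed) of a strip of k safe cells leaves independent strips of sizes max(0, i-2) and max(0, k-i-3). Hence G(k) = mex{ G(max(0,i-2)) XOR G(max(0,k-i-3)) : 0 <= i < k }, with G(0) = 0.
G(1): splits (0,0):0^0=0 -> mex({0}) = 1
G(2): splits (0,0):0^0=0 -> mex({0}) = 1
G(3): splits (0,0):0^0=0 -> mex({0}) = 1
Therefore G(3) = 1.

1


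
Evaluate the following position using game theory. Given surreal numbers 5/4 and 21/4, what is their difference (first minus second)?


x = 5/4, y = 21/4
Converting to common denominator: 4
x = 5/4, y = 21/4
x - y = 5/4 - 21/4 = -4

-4


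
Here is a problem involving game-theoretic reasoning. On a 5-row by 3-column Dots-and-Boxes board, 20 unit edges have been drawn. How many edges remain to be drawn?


Grid: 5 x 3 boxes, i.e. 6 rows and 4 columns of dots.
Horizontal edges: (rows + 1) * cols = 6 * 3 = 18
Vertical edges: rows * (cols + 1) = 5 * 4 = 20
Total edges: 18 + 20 = 38
Edges drawn: 20
Remaining: 38 - 20 = 18

18


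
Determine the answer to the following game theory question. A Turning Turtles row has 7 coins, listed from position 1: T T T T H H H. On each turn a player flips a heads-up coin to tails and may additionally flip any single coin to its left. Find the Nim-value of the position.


Coins: T T T T H H H
Key fact: a single head at position k behaves exactly like a Nim heap of size k (turning it to T and optionally flipping a coin at j < k corresponds to moving the heap from k to j, or to 0), and heads combine as a disjunctive sum (two heads at the same place would cancel, matching j XOR j = 0). So the Nim-value is the XOR of the 1-indexed positions of the heads.
Face-up positions (1-indexed): [5, 6, 7]
XOR 0 with 5: 0 XOR 5 = 5
XOR 5 with 6: 5 XOR 6 = 3
XOR 3 with 7: 3 XOR 7 = 4
Nim-value = 4

4


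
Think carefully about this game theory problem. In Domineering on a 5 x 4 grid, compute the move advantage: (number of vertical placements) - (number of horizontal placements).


Board is 5 x 4 (rows x cols).
Left (vertical) placements: (rows-1) * cols = 4 * 4 = 16
Right (horizontal) placements: rows * (cols-1) = 5 * 3 = 15
Advantage = Left - Right = 16 - 15 = 1

1


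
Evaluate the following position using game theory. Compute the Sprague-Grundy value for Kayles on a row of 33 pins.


Kayles: a move removes 1 or 2 adjacent pins from a contiguous row.
Removing pins from a row of k leaves two independent rows (a, b) with a + b = k - 1 (one pin) or a + b = k - 2 (two pins); an end removal gives a = 0.
By Sprague-Grundy, G(k) = mex{ G(a) XOR G(b) } over all these splits. G(0) = 0.
G(1): splits (0,0):0^0=0 -> mex({0}) = 1
G(2): splits (0,1):0^1=1 (0,0):0^0=0 -> mex({0, 1}) = 2
G(3): splits (0,2):0^2=2 (1,1):1^1=0 (0,1):0^1=1 -> mex({0, 1, 2}) = 3
G(4): splits (0,3):0^3=3 (1,2):1^2=3 (0,2):0^2=2 (1,1):1^1=0 -> mex({0, 2, 3}) = 1
G(5): splits (0,4):0^1=1 (1,3):1^3=2 (2,2):2^2=0 (0,3):0^3=3 (1,2):1^2=3 -> mex({0, 1, 2, 3}) = 4
G(6) = mex({0, 1, 2, 4}) = 3
G(7) = mex({0, 1, 3, 4, 5}) = 2
G(8) = mex({0, 2, 3, 5, 6}) = 1
G(9) = mex({0, 1, 2, 3, 6, 7}) = 4
G(10) = mex({0, 1, 3, 4, 5, 7}) = 2
G(11) = mex({0, 1, 2, 3, 4, 5}) = 6
G(12) = mex({0, 1, 2, 3, 5, 6, 7}) = 4
G(13) = mex({0, 2, 3, 4, 6, 7}) = 1
G(14) = mex({0, 1, 4, 5, 6, 7}) = 2
G(15) = mex({0, 1, 2, 3, 4, 5, 6}) = 7
G(16) = mex({0, 2, 3, 5, 6, 7}) = 1
G(17) = mex({0, 1, 2, 3, 5, 6, 7}) = 4
G(18) = mex({0, 1, 2, 4, 5, 6}) = 3
G(19) = mex({0, 1, 3, 4, 5, 7}) = 2
G(20) = mex({0, 2, 3, 4, 5, 6, 7}) = 1
G(21) = mex({0, 1, 2, 3, 5, 6, 7}) = 4
G(22) = mex({0, 1, 2, 3, 4, 5, 7}) = 6
G(23) = mex({0, 1, 2, 3, 4, 5, 6}) = 7
G(24) = mex({0, 1, 2, 3, 5, 6, 7}) = 4
G(25) = mex({0, 2, 3, 4, 6, 7}) = 1
G(26) = mex({0, 1, 3, 4, 5, 6, 7}) = 2
G(27) = mex({0, 1, 2, 3, 4, 5, 6, 7}) = 8
G(28) = mex({0, 1, 2, 3, 4, 6, 7, 8}) = 5
G(29) = mex({0, 1, 2, 3, 5, 6, 7, 8, 9}) = 4
G(30) = mex({0, 1, 2, 3, 4, 5, 6, 9, 10}) = 7
G(31) = mex({0, 1, 3, 4, 5, 7, 10, 11}) = 2
G(32) = mex({0, 2, 3, 4, 5, 6, 7, 9, 11}) = 1
G(33) = mex({0, 1, 2, 3, 4, 5, 6, 7, 9, 12}) = 8
Therefore G(33) = 8.

8


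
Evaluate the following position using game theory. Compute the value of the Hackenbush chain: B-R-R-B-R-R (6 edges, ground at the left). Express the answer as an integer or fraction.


Edges (from ground): B-R-R-B-R-R
By Berlekamp's sign-expansion rule, a Blue-Red Hackenbush stalk has the value of the surreal number whose sign sequence is the edge sequence with B -> + and R -> -.
Sign sequence: +--+--
Trace the sign expansion in the surreal number tree, starting from 0:
Edge 1: B (sign +) -> bounds (0, +inf), value = 1
Edge 2: R (sign -) -> bounds (0, 1), value = 1/2
Edge 3: R (sign -) -> bounds (0, 1/2), value = 1/4
Edge 4: B (sign +) -> bounds (1/4, 1/2), value = 3/8
Edge 5: R (sign -) -> bounds (1/4, 3/8), value = 5/16
Edge 6: R (sign -) -> bounds (1/4, 5/16), value = 9/32
Game value = 9/32

9/32


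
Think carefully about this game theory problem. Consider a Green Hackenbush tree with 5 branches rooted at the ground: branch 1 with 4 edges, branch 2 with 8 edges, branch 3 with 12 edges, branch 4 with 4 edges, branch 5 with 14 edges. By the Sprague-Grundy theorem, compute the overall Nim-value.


The tree has 5 branches from the ground vertex.
In Green Hackenbush, the Nim-value of a simple path of length k is k.
Branch 1: length 4, Nim-value = 4
Branch 2: length 8, Nim-value = 8
Branch 3: length 12, Nim-value = 12
Branch 4: length 4, Nim-value = 4
Branch 5: length 14, Nim-value = 14
Total Nim-value = XOR of all branch values:
0 XOR 4 = 4
4 XOR 8 = 12
12 XOR 12 = 0
0 XOR 4 = 4
4 XOR 14 = 10
Nim-value of the tree = 10

10


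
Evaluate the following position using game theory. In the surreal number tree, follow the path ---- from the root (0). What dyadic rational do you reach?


Sign expansion: ----
Rule: track bounds (lo, hi), initially (-inf, +inf). On '+', the current value becomes lo and we move to the simplest number in (value, hi): value + 1 if hi = +inf, otherwise the midpoint (value + hi)/2. On '-', the current value becomes hi and we move to value - 1 if lo = -inf, otherwise the midpoint (lo + value)/2.
Start at 0.
Step 1: sign = -, move left. Bounds: (-inf, 0). Value = -1
Step 2: sign = -, move left. Bounds: (-inf, -1). Value = -2
Step 3: sign = -, move left. Bounds: (-inf, -2). Value = -3
Step 4: sign = -, move left. Bounds: (-inf, -3). Value = -4
The surreal number with sign expansion ---- is -4.

-4


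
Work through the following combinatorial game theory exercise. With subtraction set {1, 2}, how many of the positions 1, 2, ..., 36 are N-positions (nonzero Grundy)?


Subtraction set S = {1, 2}, so G(n) = n mod 3.
G(n) = 0 when n is a multiple of 3.
Multiples of 3 in [1, 36]: 12
N-positions (nonzero Grundy) = 36 - 12 = 24

24


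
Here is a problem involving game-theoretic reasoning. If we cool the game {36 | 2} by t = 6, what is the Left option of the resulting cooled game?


Original game: {36 | 2} (a switch {a | b} with a > b).
Cooling by t (for t below the temperature (a - b)/2 = 17) taxes each move by t: {a | b} cooled by t is {a - t | b + t}.
Cooling amount: t = 6
Cooled Left option: 36 - 6 = 30
Cooled Right option: 2 + 6 = 8
Cooled game: {30 | 8}
Left option = 30

30


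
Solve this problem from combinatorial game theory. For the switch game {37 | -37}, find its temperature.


The game is {37 | -37}, a switch {a | b} with numbers a > b.
Cooling {a | b} by t gives {a - t | b + t}, which stops being hot when a - t = b + t, i.e. at t = (a - b)/2. So the temperature of a switch is (a - b)/2.
Temperature = (Left option - Right option) / 2
= (37 - (-37)) / 2
= 74 / 2
= 37

37


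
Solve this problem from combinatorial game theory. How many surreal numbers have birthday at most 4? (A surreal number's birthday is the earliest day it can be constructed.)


Day 0: {|} = 0 is born. Count = 1.
Day n: the number of surreal numbers born by day n is 2^(n+1) - 1.
By day 0: 2^1 - 1 = 1
By day 1: 2^2 - 1 = 3
By day 2: 2^3 - 1 = 7
By day 3: 2^4 - 1 = 15
By day 4: 2^5 - 1 = 31
By day 4: 31 surreal numbers.

31


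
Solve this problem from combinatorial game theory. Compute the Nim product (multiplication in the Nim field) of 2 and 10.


Nim multiplication is bilinear over XOR: (u XOR v) * w = (u*w) XOR (v*w).
So we split each operand into its bit components and XOR the pairwise Nim products.
2 = 2 (as XOR of powers of 2).
10 = 2 + 8 (as XOR of powers of 2).
Using the standard Nim-product table on single bits:
  2*2 = 3,   2*4 = 8,   2*8 = 12,
  4*4 = 6,   4*8 = 11,  8*8 = 13,
and  1*x = x (identity), k*l = l*k (commutative).
Pairwise Nim products:
  2 * 2 = 3
  2 * 8 = 12
XOR them: 3 XOR 12 = 15.
Result: 2 * 10 = 15 (in Nim).

15


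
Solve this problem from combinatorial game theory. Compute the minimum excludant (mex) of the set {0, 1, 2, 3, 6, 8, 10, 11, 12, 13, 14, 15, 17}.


Set = {0, 1, 2, 3, 6, 8, 10, 11, 12, 13, 14, 15, 17}
0 is in the set.
1 is in the set.
2 is in the set.
3 is in the set.
4 is NOT in the set. This is the mex.
mex = 4

4


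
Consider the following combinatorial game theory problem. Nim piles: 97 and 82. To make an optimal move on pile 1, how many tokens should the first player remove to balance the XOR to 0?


Piles: 97 and 82
Current XOR: 97 XOR 82 = 51 (non-zero, so this is an N-position).
To make the XOR zero, we need to find a move that balances the piles.
For pile 1 (size 97): target = 97 XOR 51 = 82
We reduce pile 1 from 97 to 82.
Tokens removed: 97 - 82 = 15
Verification: 82 XOR 82 = 0

15


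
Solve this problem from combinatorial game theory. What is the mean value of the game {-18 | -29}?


Game = {-18 | -29}, a switch {a | b} with numbers a > b.
Its thermograph has left wall a - t and right wall b + t, which meet at t = (a - b)/2, where both equal (a + b)/2. So the mast (mean value) is at (a + b)/2.
Mean = (-18 + (-29))/2 = -47/2 = -47/2

-47/2


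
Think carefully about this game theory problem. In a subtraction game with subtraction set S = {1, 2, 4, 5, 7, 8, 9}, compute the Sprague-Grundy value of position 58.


The subtraction set is S = {1, 2, 4, 5, 7, 8, 9}.
G(k) = mex{ G(k - s) : s in S, s <= k }. We compute iteratively: G(0) = 0.
G(1) = mex({0}) = 1
G(2) = mex({0, 1}) = 2
G(3) = mex({1, 2}) = 0
G(4) = mex({0, 2}) = 1
G(5) = mex({0, 1}) = 2
G(6) = mex({1, 2}) = 0
G(7) = mex({0, 2}) = 1
G(8) = mex({0, 1}) = 2
G(9) = mex({0, 1, 2}) = 3
G(10) = mex({0, 1, 2, 3}) = 4
G(11) = mex({0, 1, 2, 3, 4}) = 5
G(12) = mex({0, 1, 2, 4, 5}) = 3
G(13) = mex({0, 1, 2, 3, 5}) = 4
G(14) = mex({0, 1, 2, 3, 4}) = 5
G(15) = mex({0, 1, 2, 4, 5}) = 3
G(16) = mex({1, 2, 3, 5}) = 0
G(17) = mex({0, 2, 3, 4}) = 1
G(18) = mex({0, 1, 3, 4, 5}) = 2
G(19) = mex({1, 2, 3, 4, 5}) = 0
G(20) = mex({0, 2, 3, 4, 5}) = 1
G(21) = mex({0, 1, 3, 4, 5}) = 2
G(22) = mex({1, 2, 3, 4, 5}) = 0
G(23) = mex({0, 2, 3, 5}) = 1
G(24) = mex({0, 1, 3}) = 2
Observe that G(16)..G(24) = 0, 1, 2, 0, 1, 2, 0, 1, 2 repeats G(0)..G(8) = 0, 1, 2, 0, 1, 2, 0, 1, 2.
For k >= max(S) = 9, G(k) is determined by the previous 9 values G(k-9)..G(k-1); a window of 9 consecutive values has recurred shifted by 16, so by induction G(k + 16) = G(k) for all k >= 0: the sequence is periodic from the start with period 16.
One period: G(0..15) = 0, 1, 2, 0, 1, 2, 0, 1, 2, 3, 4, 5, 3, 4, 5, 3.
58 mod 16 = 10, so G(58) = G(10) = 4.

4


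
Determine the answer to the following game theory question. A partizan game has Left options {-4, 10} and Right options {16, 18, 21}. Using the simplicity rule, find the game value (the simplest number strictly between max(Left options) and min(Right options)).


Left options: {-4, 10}, max = 10
Right options: {16, 18, 21}, min = 16
All options are numbers and max(Left) < min(Right), so by the simplicity theorem the value is the simplest (earliest-born) number strictly between 10 and 16.
Integers 11 through 15 all lie strictly between 10 and 16.
Among integers, the simplest (lowest birthday = smallest |n|; 0 is born on day 0, +-n on day n) is 11.
No non-integer in the interval can be simpler: if x is a non-integer in the interval, then floor(x) or ceil(x) also lies in the interval (the interval contains an integer), and both are proper prefixes of x's sign expansion, i.e. born earlier. So the game value is 11.
Game value = 11

11


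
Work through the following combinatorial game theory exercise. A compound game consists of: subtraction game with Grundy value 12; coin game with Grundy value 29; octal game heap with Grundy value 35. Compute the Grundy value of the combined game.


By the Sprague-Grundy theorem, the Grundy value of a sum of games is the XOR of individual Grundy values.
subtraction game: Grundy value = 12. Running XOR: 0 XOR 12 = 12
coin game: Grundy value = 29. Running XOR: 12 XOR 29 = 17
octal game heap: Grundy value = 35. Running XOR: 17 XOR 35 = 50
The combined Grundy value is 50.

50


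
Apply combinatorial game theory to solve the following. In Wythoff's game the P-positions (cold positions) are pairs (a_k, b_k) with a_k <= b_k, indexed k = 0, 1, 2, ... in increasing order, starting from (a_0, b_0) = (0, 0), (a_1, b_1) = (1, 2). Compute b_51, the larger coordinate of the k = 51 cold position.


By Wythoff's theorem, a_k = floor(k * phi) and b_k = floor(k * phi^2) = a_k + k, where phi = (1 + sqrt(5))/2 is the golden ratio.
phi = (1 + sqrt(5))/2 = 1.618034
phi^2 = phi + 1 = 2.618034
k = 51
k * phi^2 = 51 * 2.618034 = 133.519733
b_51 = floor(k * phi^2) = 133 (check: a_51 + k = 82 + 51 = 133)

133


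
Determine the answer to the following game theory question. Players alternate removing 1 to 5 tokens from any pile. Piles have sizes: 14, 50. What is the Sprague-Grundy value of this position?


Subtraction set: {1, 2, 3, 4, 5}
For this subtraction set, G(n) = n mod 6 (period = max + 1 = 6).
Pile 1 (size 14): G(14) = 14 mod 6 = 2
Pile 2 (size 50): G(50) = 50 mod 6 = 2
Total Grundy value = XOR of all: 2 XOR 2 = 0

0


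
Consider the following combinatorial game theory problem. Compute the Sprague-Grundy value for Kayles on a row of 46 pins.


Kayles: a move removes 1 or 2 adjacent pins from a contiguous row.
Removing pins from a row of k leaves two independent rows (a, b) with a + b = k - 1 (one pin) or a + b = k - 2 (two pins); an end removal gives a = 0.
By Sprague-Grundy, G(k) = mex{ G(a) XOR G(b) } over all these splits. G(0) = 0.
G(1): splits (0,0):0^0=0 -> mex({0}) = 1
G(2): splits (0,1):0^1=1 (0,0):0^0=0 -> mex({0, 1}) = 2
G(3): splits (0,2):0^2=2 (1,1):1^1=0 (0,1):0^1=1 -> mex({0, 1, 2}) = 3
G(4): splits (0,3):0^3=3 (1,2):1^2=3 (0,2):0^2=2 (1,1):1^1=0 -> mex({0, 2, 3}) = 1
G(5): splits (0,4):0^1=1 (1,3):1^3=2 (2,2):2^2=0 (0,3):0^3=3 (1,2):1^2=3 -> mex({0, 1, 2, 3}) = 4
G(6) = mex({0, 1, 2, 4}) = 3
G(7) = mex({0, 1, 3, 4, 5}) = 2
G(8) = mex({0, 2, 3, 5, 6}) = 1
G(9) = mex({0, 1, 2, 3, 6, 7}) = 4
G(10) = mex({0, 1, 3, 4, 5, 7}) = 2
G(11) = mex({0, 1, 2, 3, 4, 5}) = 6
G(12) = mex({0, 1, 2, 3, 5, 6, 7}) = 4
G(13) = mex({0, 2, 3, 4, 6, 7}) = 1
G(14) = mex({0, 1, 4, 5, 6, 7}) = 2
G(15) = mex({0, 1, 2, 3, 4, 5, 6}) = 7
G(16) = mex({0, 2, 3, 5, 6, 7}) = 1
G(17) = mex({0, 1, 2, 3, 5, 6, 7}) = 4
G(18) = mex({0, 1, 2, 4, 5, 6}) = 3
G(19) = mex({0, 1, 3, 4, 5, 7}) = 2
G(20) = mex({0, 2, 3, 4, 5, 6, 7}) = 1
G(21) = mex({0, 1, 2, 3, 5, 6, 7}) = 4
G(22) = mex({0, 1, 2, 3, 4, 5, 7}) = 6
G(23) = mex({0, 1, 2, 3, 4, 5, 6}) = 7
G(24) = mex({0, 1, 2, 3, 5, 6, 7}) = 4
G(25) = mex({0, 2, 3, 4, 6, 7}) = 1
G(26) = mex({0, 1, 3, 4, 5, 6, 7}) = 2
G(27) = mex({0, 1, 2, 3, 4, 5, 6, 7}) = 8
G(28) = mex({0, 1, 2, 3, 4, 6, 7, 8}) = 5
G(29) = mex({0, 1, 2, 3, 5, 6, 7, 8, 9}) = 4
G(30) = mex({0, 1, 2, 3, 4, 5, 6, 9, 10}) = 7
G(31) = mex({0, 1, 3, 4, 5, 7, 10, 11}) = 2
G(32) = mex({0, 2, 3, 4, 5, 6, 7, 9, 11}) = 1
G(33) = mex({0, 1, 2, 3, 4, 5, 6, 7, 9, 12}) = 8
G(34) = mex({0, 1, 2, 3, 4, 5, 7, 8, 11, 12}) = 6
G(35) = mex({0, 1, 2, 3, 4, 5, 6, 8, 9, 10, 11}) = 7
G(36) = mex({0, 1, 2, 3, 5, 6, 7, 9, 10}) = 4
G(37) = mex({0, 2, 3, 4, 6, 7, 9, 10, 11, 12}) = 1
G(38) = mex({0, 1, 3, 4, 5, 6, 7, 9, 10, 11, 12}) = 2
G(39) = mex({0, 1, 2, 4, 5, 6, 7, 9, 10, 12, 14}) = 3
G(40) = mex({0, 2, 3, 4, 6, 7, 11, 12, 14}) = 1
G(41) = mex({0, 1, 2, 3, 5, 6, 7, 9, 10, 11, 12}) = 4
G(42) = mex({0, 1, 2, 3, 4, 5, 6, 9, 10}) = 7
G(43) = mex({0, 1, 3, 4, 5, 7, 9, 10, 12, 15}) = 2
G(44) = mex({0, 2, 3, 4, 5, 6, 7, 9, 10, 12, 15}) = 1
G(45) = mex({0, 1, 2, 3, 4, 5, 6, 7, 9, 10, 12, 14}) = 8
G(46) = mex({0, 1, 3, 4, 5, 7, 8, 11, 12, 14}) = 2
Therefore G(46) = 2.

2


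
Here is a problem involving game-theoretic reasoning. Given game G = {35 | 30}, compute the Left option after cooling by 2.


Original game: {35 | 30} (a switch {a | b} with a > b).
Cooling by t (for t below the temperature (a - b)/2 = 5/2) taxes each move by t: {a | b} cooled by t is {a - t | b + t}.
Cooling amount: t = 2
Cooled Left option: 35 - 2 = 33
Cooled Right option: 30 + 2 = 32
Cooled game: {33 | 32}
Left option = 33

33
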